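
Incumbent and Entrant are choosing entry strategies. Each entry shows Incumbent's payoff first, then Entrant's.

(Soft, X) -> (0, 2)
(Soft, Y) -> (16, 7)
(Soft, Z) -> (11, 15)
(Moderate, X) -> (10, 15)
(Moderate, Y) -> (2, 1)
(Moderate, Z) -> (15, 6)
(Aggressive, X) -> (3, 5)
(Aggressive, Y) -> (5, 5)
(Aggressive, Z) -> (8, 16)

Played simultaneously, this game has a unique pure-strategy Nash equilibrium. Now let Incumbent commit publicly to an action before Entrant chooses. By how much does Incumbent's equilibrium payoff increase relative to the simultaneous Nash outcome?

1

Solve by backward induction (Incumbent leads).
- Soft: BR = Z, leader payoff 11.
- Moderate: BR = X, leader payoff 10.
- Aggressive: BR = Z, leader payoff 8.
Maximizing over 11, 10, 8, Incumbent chooses Soft. Subgame-perfect outcome: (Soft, Z) with payoffs (11, 15).
For the simultaneous game, intersect best replies.
Incumbent's best replies: X→Moderate; Y→Soft; Z→Moderate.
Entrant's best replies: Soft→Z; Moderate→X; Aggressive→Z.
The unique mutual best reply is (Moderate, X), giving (10, 15).
Incumbent's commitment gain: 11 − 10 = 1.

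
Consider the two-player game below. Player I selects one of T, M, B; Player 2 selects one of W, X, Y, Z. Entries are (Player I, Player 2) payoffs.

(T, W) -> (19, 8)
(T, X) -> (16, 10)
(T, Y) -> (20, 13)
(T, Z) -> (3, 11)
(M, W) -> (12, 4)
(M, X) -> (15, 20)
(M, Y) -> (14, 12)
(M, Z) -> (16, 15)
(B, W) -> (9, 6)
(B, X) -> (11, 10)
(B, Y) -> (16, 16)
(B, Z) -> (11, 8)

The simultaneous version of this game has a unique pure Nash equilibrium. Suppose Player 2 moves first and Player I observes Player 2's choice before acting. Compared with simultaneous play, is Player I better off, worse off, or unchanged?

worse off

Solve by backward induction (Player 2 leads).
- W: Player I compares 19, 12, 9 and picks T; Player 2 would get 8.
- X: Player I compares 16, 15, 11 and picks T; Player 2 would get 10.
- Y: Player I compares 20, 14, 16 and picks T; Player 2 would get 13.
- Z: Player I compares 3, 16, 11 and picks M; Player 2 would get 15.
Player 2's induced payoffs are 8, 10, 13, 15, so Player 2 commits to Z. Subgame-perfect outcome: (M, Z) with payoffs (16, 15).
For the simultaneous game, intersect best replies.
Player I's best replies: W→T; X→T; Y→T; Z→M.
Player 2's best replies: T→Y; M→X; B→Y.
Only (T, Y) has each player best-responding; Nash payoffs (20, 13).
Player I earns 16 sequentially versus 20 at the Nash outcome: worse off.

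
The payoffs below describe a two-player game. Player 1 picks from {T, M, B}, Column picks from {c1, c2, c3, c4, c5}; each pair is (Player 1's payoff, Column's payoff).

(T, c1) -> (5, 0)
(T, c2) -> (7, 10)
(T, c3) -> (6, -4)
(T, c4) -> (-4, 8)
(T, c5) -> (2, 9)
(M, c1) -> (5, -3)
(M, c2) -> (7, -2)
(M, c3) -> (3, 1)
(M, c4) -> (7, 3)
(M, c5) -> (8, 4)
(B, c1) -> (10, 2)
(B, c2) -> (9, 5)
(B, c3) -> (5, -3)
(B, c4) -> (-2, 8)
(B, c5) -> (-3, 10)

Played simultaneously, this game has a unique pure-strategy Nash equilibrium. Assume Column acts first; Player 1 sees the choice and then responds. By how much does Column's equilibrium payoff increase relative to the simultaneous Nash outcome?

Backward induction with Column moving first.
- c1: Player 1 compares 5, 5, 10 and picks B; Column would get 2.
- c2: Player 1 compares 7, 7, 9 and picks B; Column would get 5.
- c3: Player 1 compares 6, 3, 5 and picks T; Column would get -4.
- c4: Player 1 compares -4, 7, -2 and picks M; Column would get 3.
- c5: Player 1 compares 2, 8, -3 and picks M; Column would get 4.
Among 2, 5, -4, 3, 4, the best is 5 at c2. Subgame-perfect outcome: (B, c2) with payoffs (9, 5).
For the simultaneous game, intersect best replies.
Player 1's best replies: c1→B; c2→B; c3→T; c4→M; c5→M.
Column's best replies: T→c2; M→c5; B→c5.
The unique mutual best reply is (M, c5), giving (8, 4).
Column's commitment gain: 5 − 4 = 1.

1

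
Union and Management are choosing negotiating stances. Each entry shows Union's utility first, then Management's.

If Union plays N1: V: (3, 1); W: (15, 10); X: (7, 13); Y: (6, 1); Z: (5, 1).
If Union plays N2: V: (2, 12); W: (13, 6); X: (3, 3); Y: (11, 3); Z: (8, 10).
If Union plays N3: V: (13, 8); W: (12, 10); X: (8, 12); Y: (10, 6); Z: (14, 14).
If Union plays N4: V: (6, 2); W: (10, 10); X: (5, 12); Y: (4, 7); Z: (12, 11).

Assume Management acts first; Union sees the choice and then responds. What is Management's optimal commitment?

Z

Backward induction with Management moving first.
- V → Union plays N3 (best of 3, 2, 13, 6); Management gets 8.
- W → Union plays N1 (best of 15, 13, 12, 10); Management gets 10.
- X → Union plays N3 (best of 7, 3, 8, 5); Management gets 12.
- Y → Union plays N2 (best of 6, 11, 10, 4); Management gets 3.
- Z → Union plays N3 (best of 5, 8, 14, 12); Management gets 14.
Maximizing over 8, 10, 12, 3, 14, Management chooses Z. Subgame-perfect outcome: (N3, Z) with payoffs (14, 14).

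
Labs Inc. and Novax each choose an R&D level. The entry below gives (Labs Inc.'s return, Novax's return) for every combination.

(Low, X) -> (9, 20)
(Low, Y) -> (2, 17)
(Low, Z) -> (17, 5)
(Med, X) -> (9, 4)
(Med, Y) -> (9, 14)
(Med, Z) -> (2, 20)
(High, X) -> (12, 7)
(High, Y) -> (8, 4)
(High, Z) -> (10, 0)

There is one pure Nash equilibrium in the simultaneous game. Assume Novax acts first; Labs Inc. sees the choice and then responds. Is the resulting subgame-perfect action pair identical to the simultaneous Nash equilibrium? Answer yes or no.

Solve by backward induction (Novax leads).
- X: Labs Inc. compares 9, 9, 12 and picks High; Novax would get 7.
- Y: Labs Inc. compares 2, 9, 8 and picks Med; Novax would get 14.
- Z: Labs Inc. compares 17, 2, 10 and picks Low; Novax would get 5.
Maximizing over 7, 14, 5, Novax chooses Y. Subgame-perfect outcome: (Med, Y) with payoffs (9, 14).
Now find the simultaneous Nash equilibrium.
Labs Inc.'s best replies: X→High; Y→Med; Z→Low.
Novax's best replies: Low→X; Med→Z; High→X.
Only (High, X) has each player best-responding; Nash payoffs (12, 7).
Sequential outcome (Med, Y) differs from the Nash profile (High, X).

no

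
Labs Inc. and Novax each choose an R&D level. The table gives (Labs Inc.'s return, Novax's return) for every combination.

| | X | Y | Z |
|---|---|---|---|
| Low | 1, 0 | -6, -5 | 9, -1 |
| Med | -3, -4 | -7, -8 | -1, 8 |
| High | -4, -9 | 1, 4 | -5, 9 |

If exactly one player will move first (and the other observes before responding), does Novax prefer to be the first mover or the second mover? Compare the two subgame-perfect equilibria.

If Labs Inc. leads: Novax's best replies are Low→X, Med→Z, High→Z; Labs Inc.'s induced payoffs 1, -1, -5; outcome (Low, X), payoffs (1, 0).
If Novax leads: Labs Inc.'s best replies are X→Low, Y→High, Z→Low; Novax's induced payoffs 0, 4, -1; outcome (High, Y), payoffs (1, 4).
Novax gets 4 moving first and 0 moving second, so Novax prefers to move first.

first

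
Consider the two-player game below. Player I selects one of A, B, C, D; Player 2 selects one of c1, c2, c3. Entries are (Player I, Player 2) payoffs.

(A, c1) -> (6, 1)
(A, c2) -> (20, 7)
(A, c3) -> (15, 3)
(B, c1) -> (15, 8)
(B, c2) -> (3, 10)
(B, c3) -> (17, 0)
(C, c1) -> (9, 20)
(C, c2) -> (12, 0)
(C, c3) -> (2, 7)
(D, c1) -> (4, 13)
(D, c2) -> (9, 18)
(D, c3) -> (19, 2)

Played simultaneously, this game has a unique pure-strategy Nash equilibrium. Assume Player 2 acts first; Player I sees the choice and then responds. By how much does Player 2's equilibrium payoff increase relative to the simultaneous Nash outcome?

1

Player I best-responds to each possible Player 2 move:
- c1 → Player I plays B (best of 6, 15, 9, 4); Player 2 gets 8.
- c2 → Player I plays A (best of 20, 3, 12, 9); Player 2 gets 7.
- c3 → Player I plays D (best of 15, 17, 2, 19); Player 2 gets 2.
Player 2's induced payoffs are 8, 7, 2, so Player 2 commits to c1. Subgame-perfect outcome: (B, c1) with payoffs (15, 8).
Now find the simultaneous Nash equilibrium.
Player I's best replies: c1→B; c2→A; c3→D.
Player 2's best replies: A→c2; B→c2; C→c1; D→c2.
Only (A, c2) has each player best-responding; Nash payoffs (20, 7).
Player 2's commitment gain: 8 − 7 = 1.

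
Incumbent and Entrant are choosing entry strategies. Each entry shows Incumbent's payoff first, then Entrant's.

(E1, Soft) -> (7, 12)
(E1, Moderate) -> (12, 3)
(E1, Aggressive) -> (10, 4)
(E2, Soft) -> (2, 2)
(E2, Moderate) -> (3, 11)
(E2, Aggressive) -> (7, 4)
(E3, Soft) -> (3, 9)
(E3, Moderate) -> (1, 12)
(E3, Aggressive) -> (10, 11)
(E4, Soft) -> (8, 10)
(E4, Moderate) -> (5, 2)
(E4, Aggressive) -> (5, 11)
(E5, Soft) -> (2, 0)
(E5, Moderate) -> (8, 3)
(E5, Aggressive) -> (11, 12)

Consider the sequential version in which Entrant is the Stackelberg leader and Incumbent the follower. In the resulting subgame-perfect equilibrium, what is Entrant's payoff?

12

Work backward from Incumbent's decision.
- Soft → Incumbent plays E4 (best of 7, 2, 3, 8, 2); Entrant gets 10.
- Moderate → Incumbent plays E1 (best of 12, 3, 1, 5, 8); Entrant gets 3.
- Aggressive → Incumbent plays E5 (best of 10, 7, 10, 5, 11); Entrant gets 12.
Among 10, 3, 12, the best is 12 at Aggressive. Subgame-perfect outcome: (E5, Aggressive) with payoffs (11, 12).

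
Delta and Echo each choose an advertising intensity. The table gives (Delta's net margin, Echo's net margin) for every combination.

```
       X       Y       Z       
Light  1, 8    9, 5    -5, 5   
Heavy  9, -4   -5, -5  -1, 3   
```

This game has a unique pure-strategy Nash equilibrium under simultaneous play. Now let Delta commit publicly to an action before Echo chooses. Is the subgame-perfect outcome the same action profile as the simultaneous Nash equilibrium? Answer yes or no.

no

Work backward from Echo's decision.
- Light: Echo compares 8, 5, 5 and picks X; Delta would get 1.
- Heavy: Echo compares -4, -5, 3 and picks Z; Delta would get -1.
Among 1, -1, the best is 1 at Light. Subgame-perfect outcome: (Light, X) with payoffs (1, 8).
For the simultaneous game, intersect best replies.
Delta's best replies: X→Heavy; Y→Light; Z→Heavy.
Echo's best replies: Light→X; Heavy→Z.
Only (Heavy, Z) has each player best-responding; Nash payoffs (-1, 3).
Sequential outcome (Light, X) differs from the Nash profile (Heavy, Z).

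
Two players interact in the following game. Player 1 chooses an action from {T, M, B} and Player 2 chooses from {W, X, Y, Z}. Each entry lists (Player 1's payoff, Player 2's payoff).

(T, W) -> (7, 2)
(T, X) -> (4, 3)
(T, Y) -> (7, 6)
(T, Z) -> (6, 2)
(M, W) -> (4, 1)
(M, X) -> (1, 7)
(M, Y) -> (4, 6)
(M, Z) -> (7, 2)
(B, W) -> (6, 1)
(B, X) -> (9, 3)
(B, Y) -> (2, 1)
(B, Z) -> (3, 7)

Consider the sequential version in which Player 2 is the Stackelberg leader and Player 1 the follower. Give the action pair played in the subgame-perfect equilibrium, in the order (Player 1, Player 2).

Backward induction with Player 2 moving first.
- W: BR = T, leader payoff 2.
- X: BR = B, leader payoff 3.
- Y: BR = T, leader payoff 6.
- Z: BR = M, leader payoff 2.
Among 2, 3, 6, 2, the best is 6 at Y. Subgame-perfect outcome: (T, Y) with payoffs (7, 6).

(T, Y)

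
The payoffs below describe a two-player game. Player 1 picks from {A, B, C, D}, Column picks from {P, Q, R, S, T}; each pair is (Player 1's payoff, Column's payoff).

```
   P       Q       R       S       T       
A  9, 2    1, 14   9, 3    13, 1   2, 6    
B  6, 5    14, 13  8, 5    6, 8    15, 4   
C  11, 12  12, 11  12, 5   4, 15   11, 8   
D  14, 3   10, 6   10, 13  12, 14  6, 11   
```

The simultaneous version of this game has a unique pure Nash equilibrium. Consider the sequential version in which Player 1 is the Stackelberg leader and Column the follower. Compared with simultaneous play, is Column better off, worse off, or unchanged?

unchanged

Backward induction with Player 1 moving first.
- A → Column plays Q (best of 2, 14, 3, 1, 6); Player 1 gets 1.
- B → Column plays Q (best of 5, 13, 5, 8, 4); Player 1 gets 14.
- C → Column plays S (best of 12, 11, 5, 15, 8); Player 1 gets 4.
- D → Column plays S (best of 3, 6, 13, 14, 11); Player 1 gets 12.
Among 1, 14, 4, 12, the best is 14 at B. Subgame-perfect outcome: (B, Q) with payoffs (14, 13).
For the simultaneous game, intersect best replies.
Player 1's best replies: P→D; Q→B; R→C; S→A; T→B.
Column's best replies: A→Q; B→Q; C→S; D→S.
Only (B, Q) has each player best-responding; Nash payoffs (14, 13).
Column earns 13 sequentially versus 13 at the Nash outcome: unchanged.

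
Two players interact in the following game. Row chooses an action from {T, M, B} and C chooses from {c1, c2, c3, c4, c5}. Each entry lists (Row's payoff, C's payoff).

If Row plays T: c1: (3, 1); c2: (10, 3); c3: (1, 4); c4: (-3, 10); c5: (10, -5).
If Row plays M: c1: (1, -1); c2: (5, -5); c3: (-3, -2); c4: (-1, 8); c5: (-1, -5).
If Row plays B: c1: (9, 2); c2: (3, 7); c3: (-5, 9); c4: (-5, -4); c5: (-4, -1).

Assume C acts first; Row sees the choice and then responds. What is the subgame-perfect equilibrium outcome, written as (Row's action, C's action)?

(M, c4)

Row best-responds to each possible C move:
- c1: BR = B, leader payoff 2.
- c2: BR = T, leader payoff 3.
- c3: BR = T, leader payoff 4.
- c4: BR = M, leader payoff 8.
- c5: BR = T, leader payoff -5.
Maximizing over 2, 3, 4, 8, -5, C chooses c4. Subgame-perfect outcome: (M, c4) with payoffs (-1, 8).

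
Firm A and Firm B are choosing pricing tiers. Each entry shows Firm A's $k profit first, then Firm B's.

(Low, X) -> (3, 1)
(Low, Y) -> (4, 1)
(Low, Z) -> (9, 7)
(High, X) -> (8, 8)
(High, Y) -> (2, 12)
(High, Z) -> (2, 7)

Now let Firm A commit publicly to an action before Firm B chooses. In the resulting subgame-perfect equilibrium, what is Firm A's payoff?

9

Work backward from Firm B's decision.
- Low → Firm B plays Z (best of 1, 1, 7); Firm A gets 9.
- High → Firm B plays Y (best of 8, 12, 7); Firm A gets 2.
Firm A's induced payoffs are 9, 2, so Firm A commits to Low. Subgame-perfect outcome: (Low, Z) with payoffs (9, 7).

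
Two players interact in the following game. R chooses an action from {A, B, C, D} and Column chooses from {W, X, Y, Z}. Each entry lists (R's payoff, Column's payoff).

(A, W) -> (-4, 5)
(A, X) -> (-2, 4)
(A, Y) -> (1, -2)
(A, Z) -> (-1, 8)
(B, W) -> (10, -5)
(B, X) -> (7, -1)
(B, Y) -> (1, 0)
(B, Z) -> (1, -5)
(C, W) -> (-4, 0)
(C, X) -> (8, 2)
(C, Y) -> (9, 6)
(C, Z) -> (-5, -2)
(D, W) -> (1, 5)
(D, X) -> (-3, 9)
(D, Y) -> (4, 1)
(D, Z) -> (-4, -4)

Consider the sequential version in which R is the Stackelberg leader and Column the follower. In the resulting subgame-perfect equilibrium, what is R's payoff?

9

Solve by backward induction (R leads).
- A → Column plays Z (best of 5, 4, -2, 8); R gets -1.
- B → Column plays Y (best of -5, -1, 0, -5); R gets 1.
- C → Column plays Y (best of 0, 2, 6, -2); R gets 9.
- D → Column plays X (best of 5, 9, 1, -4); R gets -3.
R's induced payoffs are -1, 1, 9, -3, so R commits to C. Subgame-perfect outcome: (C, Y) with payoffs (9, 6).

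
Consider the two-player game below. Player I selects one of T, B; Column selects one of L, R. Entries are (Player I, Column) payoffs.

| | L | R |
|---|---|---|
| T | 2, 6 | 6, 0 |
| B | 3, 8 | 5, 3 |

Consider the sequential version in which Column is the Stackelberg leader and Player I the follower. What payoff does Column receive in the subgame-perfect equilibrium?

Work backward from Player I's decision.
- L: Player I compares 2, 3 and picks B; Column would get 8.
- R: Player I compares 6, 5 and picks T; Column would get 0.
Maximizing over 8, 0, Column chooses L. Subgame-perfect outcome: (B, L) with payoffs (3, 8).

8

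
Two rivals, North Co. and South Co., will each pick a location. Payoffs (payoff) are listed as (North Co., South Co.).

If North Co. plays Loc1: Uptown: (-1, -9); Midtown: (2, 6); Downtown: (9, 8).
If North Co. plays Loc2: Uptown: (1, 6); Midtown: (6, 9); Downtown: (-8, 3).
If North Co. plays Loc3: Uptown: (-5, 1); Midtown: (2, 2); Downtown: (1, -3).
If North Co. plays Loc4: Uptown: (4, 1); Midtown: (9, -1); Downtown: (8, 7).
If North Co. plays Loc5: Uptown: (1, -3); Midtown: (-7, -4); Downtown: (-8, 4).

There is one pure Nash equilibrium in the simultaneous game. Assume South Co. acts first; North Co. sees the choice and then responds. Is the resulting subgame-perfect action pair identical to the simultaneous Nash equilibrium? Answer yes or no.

yes

Solve by backward induction (South Co. leads).
- Uptown: BR = Loc4, leader payoff 1.
- Midtown: BR = Loc4, leader payoff -1.
- Downtown: BR = Loc1, leader payoff 8.
Among 1, -1, 8, the best is 8 at Downtown. Subgame-perfect outcome: (Loc1, Downtown) with payoffs (9, 8).
Now find the simultaneous Nash equilibrium.
North Co.'s best replies: Uptown→Loc4; Midtown→Loc4; Downtown→Loc1.
South Co.'s best replies: Loc1→Downtown; Loc2→Midtown; Loc3→Midtown; Loc4→Downtown; Loc5→Downtown.
The unique mutual best reply is (Loc1, Downtown), giving (9, 8).
Sequential outcome (Loc1, Downtown) coincides with the Nash profile (Loc1, Downtown).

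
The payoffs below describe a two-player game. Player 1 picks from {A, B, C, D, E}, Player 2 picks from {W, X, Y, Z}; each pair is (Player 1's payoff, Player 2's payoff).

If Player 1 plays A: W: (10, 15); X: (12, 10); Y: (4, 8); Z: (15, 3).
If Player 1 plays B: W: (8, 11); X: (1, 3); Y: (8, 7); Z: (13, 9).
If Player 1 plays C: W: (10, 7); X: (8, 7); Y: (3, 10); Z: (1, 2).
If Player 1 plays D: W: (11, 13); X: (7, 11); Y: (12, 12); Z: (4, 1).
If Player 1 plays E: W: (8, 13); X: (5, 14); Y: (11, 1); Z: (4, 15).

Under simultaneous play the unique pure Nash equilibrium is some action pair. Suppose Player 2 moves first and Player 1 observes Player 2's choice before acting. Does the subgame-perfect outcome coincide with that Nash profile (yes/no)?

yes

Backward induction with Player 2 moving first.
- W: Player 1 compares 10, 8, 10, 11, 8 and picks D; Player 2 would get 13.
- X: Player 1 compares 12, 1, 8, 7, 5 and picks A; Player 2 would get 10.
- Y: Player 1 compares 4, 8, 3, 12, 11 and picks D; Player 2 would get 12.
- Z: Player 1 compares 15, 13, 1, 4, 4 and picks A; Player 2 would get 3.
Player 2's induced payoffs are 13, 10, 12, 3, so Player 2 commits to W. Subgame-perfect outcome: (D, W) with payoffs (11, 13).
For the simultaneous game, intersect best replies.
Player 1's best replies: W→D; X→A; Y→D; Z→A.
Player 2's best replies: A→W; B→W; C→Y; D→W; E→Z.
The unique mutual best reply is (D, W), giving (11, 13).
Sequential outcome (D, W) coincides with the Nash profile (D, W).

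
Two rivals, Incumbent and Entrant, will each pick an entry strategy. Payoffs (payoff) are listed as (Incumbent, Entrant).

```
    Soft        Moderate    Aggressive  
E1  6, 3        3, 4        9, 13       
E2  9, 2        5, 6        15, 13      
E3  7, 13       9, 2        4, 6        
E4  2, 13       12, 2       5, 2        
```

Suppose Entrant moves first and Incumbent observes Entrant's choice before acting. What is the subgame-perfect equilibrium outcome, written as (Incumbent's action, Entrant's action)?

(E2, Aggressive)

Incumbent best-responds to each possible Entrant move:
- Soft → Incumbent plays E2 (best of 6, 9, 7, 2); Entrant gets 2.
- Moderate → Incumbent plays E4 (best of 3, 5, 9, 12); Entrant gets 2.
- Aggressive → Incumbent plays E2 (best of 9, 15, 4, 5); Entrant gets 13.
Maximizing over 2, 2, 13, Entrant chooses Aggressive. Subgame-perfect outcome: (E2, Aggressive) with payoffs (15, 13).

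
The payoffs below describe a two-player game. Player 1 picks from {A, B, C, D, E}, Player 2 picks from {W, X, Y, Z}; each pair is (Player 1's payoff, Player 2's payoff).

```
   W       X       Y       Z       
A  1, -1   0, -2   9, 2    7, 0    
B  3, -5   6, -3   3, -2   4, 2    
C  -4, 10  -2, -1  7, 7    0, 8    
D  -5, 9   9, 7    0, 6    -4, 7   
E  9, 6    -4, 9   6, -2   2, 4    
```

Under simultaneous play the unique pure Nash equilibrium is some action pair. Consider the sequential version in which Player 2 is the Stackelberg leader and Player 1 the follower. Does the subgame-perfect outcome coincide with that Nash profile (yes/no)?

Player 1 best-responds to each possible Player 2 move:
- W → Player 1 plays E (best of 1, 3, -4, -5, 9); Player 2 gets 6.
- X → Player 1 plays D (best of 0, 6, -2, 9, -4); Player 2 gets 7.
- Y → Player 1 plays A (best of 9, 3, 7, 0, 6); Player 2 gets 2.
- Z → Player 1 plays A (best of 7, 4, 0, -4, 2); Player 2 gets 0.
Player 2's induced payoffs are 6, 7, 2, 0, so Player 2 commits to X. Subgame-perfect outcome: (D, X) with payoffs (9, 7).
For the simultaneous game, intersect best replies.
Player 1's best replies: W→E; X→D; Y→A; Z→A.
Player 2's best replies: A→Y; B→Z; C→W; D→W; E→X.
Only (A, Y) has each player best-responding; Nash payoffs (9, 2).
Sequential outcome (D, X) differs from the Nash profile (A, Y).

no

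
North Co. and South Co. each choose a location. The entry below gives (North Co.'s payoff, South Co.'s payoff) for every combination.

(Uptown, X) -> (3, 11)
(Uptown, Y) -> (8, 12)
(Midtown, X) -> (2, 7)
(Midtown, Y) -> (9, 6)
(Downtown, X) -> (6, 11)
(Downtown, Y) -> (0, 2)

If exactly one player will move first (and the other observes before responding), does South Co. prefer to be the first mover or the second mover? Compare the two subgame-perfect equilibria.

If North Co. leads: South Co.'s best replies are Uptown→Y, Midtown→X, Downtown→X; North Co.'s induced payoffs 8, 2, 6; outcome (Uptown, Y), payoffs (8, 12).
If South Co. leads: North Co.'s best replies are X→Downtown, Y→Midtown; South Co.'s induced payoffs 11, 6; outcome (Downtown, X), payoffs (6, 11).
South Co. gets 11 moving first and 12 moving second, so South Co. prefers to move second.

second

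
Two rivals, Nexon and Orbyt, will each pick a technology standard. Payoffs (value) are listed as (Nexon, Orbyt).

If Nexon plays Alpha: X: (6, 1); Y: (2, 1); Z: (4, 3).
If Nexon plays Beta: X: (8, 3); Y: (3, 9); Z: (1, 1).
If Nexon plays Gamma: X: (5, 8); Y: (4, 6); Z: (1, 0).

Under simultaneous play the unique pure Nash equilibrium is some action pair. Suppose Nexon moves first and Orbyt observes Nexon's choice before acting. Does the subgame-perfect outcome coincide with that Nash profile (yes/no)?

no

Solve by backward induction (Nexon leads).
- Alpha → Orbyt plays Z (best of 1, 1, 3); Nexon gets 4.
- Beta → Orbyt plays Y (best of 3, 9, 1); Nexon gets 3.
- Gamma → Orbyt plays X (best of 8, 6, 0); Nexon gets 5.
Among 4, 3, 5, the best is 5 at Gamma. Subgame-perfect outcome: (Gamma, X) with payoffs (5, 8).
Now find the simultaneous Nash equilibrium.
Nexon's best replies: X→Beta; Y→Gamma; Z→Alpha.
Orbyt's best replies: Alpha→Z; Beta→Y; Gamma→X.
The unique mutual best reply is (Alpha, Z), giving (4, 3).
Sequential outcome (Gamma, X) differs from the Nash profile (Alpha, Z).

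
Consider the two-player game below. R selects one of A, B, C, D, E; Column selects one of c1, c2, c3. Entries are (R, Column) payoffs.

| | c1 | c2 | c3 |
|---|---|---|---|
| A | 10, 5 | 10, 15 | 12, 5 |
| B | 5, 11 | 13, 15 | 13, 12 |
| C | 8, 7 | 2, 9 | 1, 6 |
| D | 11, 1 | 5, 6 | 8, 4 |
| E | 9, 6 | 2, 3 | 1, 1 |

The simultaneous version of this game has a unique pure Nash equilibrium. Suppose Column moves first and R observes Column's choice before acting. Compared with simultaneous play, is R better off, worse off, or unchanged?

Work backward from R's decision.
- c1: BR = D, leader payoff 1.
- c2: BR = B, leader payoff 15.
- c3: BR = B, leader payoff 12.
Column's induced payoffs are 1, 15, 12, so Column commits to c2. Subgame-perfect outcome: (B, c2) with payoffs (13, 15).
For the simultaneous game, intersect best replies.
R's best replies: c1→D; c2→B; c3→B.
Column's best replies: A→c2; B→c2; C→c2; D→c2; E→c1.
Only (B, c2) has each player best-responding; Nash payoffs (13, 15).
R earns 13 sequentially versus 13 at the Nash outcome: unchanged.

unchanged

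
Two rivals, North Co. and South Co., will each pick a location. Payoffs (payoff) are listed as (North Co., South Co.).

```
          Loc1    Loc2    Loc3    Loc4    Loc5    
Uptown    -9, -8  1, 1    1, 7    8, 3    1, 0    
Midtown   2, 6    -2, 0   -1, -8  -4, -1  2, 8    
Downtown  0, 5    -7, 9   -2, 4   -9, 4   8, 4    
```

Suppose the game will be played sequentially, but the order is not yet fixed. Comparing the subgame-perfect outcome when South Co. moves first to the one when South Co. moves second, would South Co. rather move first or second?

second

If North Co. leads: South Co.'s best replies are Uptown→Loc3, Midtown→Loc5, Downtown→Loc2; North Co.'s induced payoffs 1, 2, -7; outcome (Midtown, Loc5), payoffs (2, 8).
If South Co. leads: North Co.'s best replies are Loc1→Midtown, Loc2→Uptown, Loc3→Uptown, Loc4→Uptown, Loc5→Downtown; South Co.'s induced payoffs 6, 1, 7, 3, 4; outcome (Uptown, Loc3), payoffs (1, 7).
South Co. gets 7 moving first and 8 moving second, so South Co. prefers to move second.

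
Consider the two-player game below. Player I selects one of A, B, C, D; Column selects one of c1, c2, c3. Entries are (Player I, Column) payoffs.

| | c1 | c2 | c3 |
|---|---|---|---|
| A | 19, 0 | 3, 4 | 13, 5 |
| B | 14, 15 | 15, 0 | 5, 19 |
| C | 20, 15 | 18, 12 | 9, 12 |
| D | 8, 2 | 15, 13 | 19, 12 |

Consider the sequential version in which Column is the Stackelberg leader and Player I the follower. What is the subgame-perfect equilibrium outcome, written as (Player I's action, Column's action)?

Solve by backward induction (Column leads).
- c1: Player I compares 19, 14, 20, 8 and picks C; Column would get 15.
- c2: Player I compares 3, 15, 18, 15 and picks C; Column would get 12.
- c3: Player I compares 13, 5, 9, 19 and picks D; Column would get 12.
Column's induced payoffs are 15, 12, 12, so Column commits to c1. Subgame-perfect outcome: (C, c1) with payoffs (20, 15).

(C, c1)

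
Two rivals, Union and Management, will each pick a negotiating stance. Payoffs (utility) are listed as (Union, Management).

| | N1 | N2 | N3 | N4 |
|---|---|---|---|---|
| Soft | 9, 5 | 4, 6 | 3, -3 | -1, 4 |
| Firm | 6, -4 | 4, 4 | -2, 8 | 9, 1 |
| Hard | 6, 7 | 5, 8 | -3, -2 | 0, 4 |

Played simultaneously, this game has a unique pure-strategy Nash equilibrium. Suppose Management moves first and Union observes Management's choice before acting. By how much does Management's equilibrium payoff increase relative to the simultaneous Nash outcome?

0

Backward induction with Management moving first.
- N1: BR = Soft, leader payoff 5.
- N2: BR = Hard, leader payoff 8.
- N3: BR = Soft, leader payoff -3.
- N4: BR = Firm, leader payoff 1.
Maximizing over 5, 8, -3, 1, Management chooses N2. Subgame-perfect outcome: (Hard, N2) with payoffs (5, 8).
For the simultaneous game, intersect best replies.
Union's best replies: N1→Soft; N2→Hard; N3→Soft; N4→Firm.
Management's best replies: Soft→N2; Firm→N3; Hard→N2.
Only (Hard, N2) has each player best-responding; Nash payoffs (5, 8).
Management's commitment gain: 8 − 8 = 0.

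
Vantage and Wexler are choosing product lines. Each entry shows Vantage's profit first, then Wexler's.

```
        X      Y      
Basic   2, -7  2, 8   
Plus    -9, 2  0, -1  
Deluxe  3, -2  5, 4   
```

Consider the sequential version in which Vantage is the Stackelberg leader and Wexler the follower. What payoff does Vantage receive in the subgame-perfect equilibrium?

Wexler best-responds to each possible Vantage move:
- Basic: Wexler compares -7, 8 and picks Y; Vantage would get 2.
- Plus: Wexler compares 2, -1 and picks X; Vantage would get -9.
- Deluxe: Wexler compares -2, 4 and picks Y; Vantage would get 5.
Among 2, -9, 5, the best is 5 at Deluxe. Subgame-perfect outcome: (Deluxe, Y) with payoffs (5, 4).

5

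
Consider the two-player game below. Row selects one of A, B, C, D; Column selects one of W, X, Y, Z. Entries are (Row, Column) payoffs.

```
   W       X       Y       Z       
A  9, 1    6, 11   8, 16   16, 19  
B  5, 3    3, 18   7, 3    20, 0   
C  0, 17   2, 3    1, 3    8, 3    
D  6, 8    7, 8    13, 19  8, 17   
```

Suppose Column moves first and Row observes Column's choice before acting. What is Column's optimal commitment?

Solve by backward induction (Column leads).
- W → Row plays A (best of 9, 5, 0, 6); Column gets 1.
- X → Row plays D (best of 6, 3, 2, 7); Column gets 8.
- Y → Row plays D (best of 8, 7, 1, 13); Column gets 19.
- Z → Row plays B (best of 16, 20, 8, 8); Column gets 0.
Among 1, 8, 19, 0, the best is 19 at Y. Subgame-perfect outcome: (D, Y) with payoffs (13, 19).

Y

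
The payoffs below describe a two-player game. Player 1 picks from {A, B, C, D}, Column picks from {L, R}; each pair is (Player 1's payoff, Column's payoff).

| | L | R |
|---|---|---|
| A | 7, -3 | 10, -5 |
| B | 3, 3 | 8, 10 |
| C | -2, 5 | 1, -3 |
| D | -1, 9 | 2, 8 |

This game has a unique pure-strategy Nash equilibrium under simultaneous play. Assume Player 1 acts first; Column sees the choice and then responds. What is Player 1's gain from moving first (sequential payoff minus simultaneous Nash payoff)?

Backward induction with Player 1 moving first.
- A → Column plays L (best of -3, -5); Player 1 gets 7.
- B → Column plays R (best of 3, 10); Player 1 gets 8.
- C → Column plays L (best of 5, -3); Player 1 gets -2.
- D → Column plays L (best of 9, 8); Player 1 gets -1.
Maximizing over 7, 8, -2, -1, Player 1 chooses B. Subgame-perfect outcome: (B, R) with payoffs (8, 10).
Now find the simultaneous Nash equilibrium.
Player 1's best replies: L→A; R→A.
Column's best replies: A→L; B→R; C→L; D→L.
The unique mutual best reply is (A, L), giving (7, -3).
Player 1's commitment gain: 8 − 7 = 1.

1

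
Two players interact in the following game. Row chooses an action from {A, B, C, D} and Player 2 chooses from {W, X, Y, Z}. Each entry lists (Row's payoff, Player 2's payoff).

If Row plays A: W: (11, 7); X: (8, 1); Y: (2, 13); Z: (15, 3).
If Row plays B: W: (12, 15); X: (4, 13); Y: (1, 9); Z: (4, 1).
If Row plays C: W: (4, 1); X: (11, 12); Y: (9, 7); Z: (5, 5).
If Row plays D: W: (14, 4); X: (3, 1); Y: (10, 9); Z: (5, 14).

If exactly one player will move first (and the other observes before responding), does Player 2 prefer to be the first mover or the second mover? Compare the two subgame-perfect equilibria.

second

If Row leads: Player 2's best replies are A→Y, B→W, C→X, D→Z; Row's induced payoffs 2, 12, 11, 5; outcome (B, W), payoffs (12, 15).
If Player 2 leads: Row's best replies are W→D, X→C, Y→D, Z→A; Player 2's induced payoffs 4, 12, 9, 3; outcome (C, X), payoffs (11, 12).
Player 2 gets 12 moving first and 15 moving second, so Player 2 prefers to move second.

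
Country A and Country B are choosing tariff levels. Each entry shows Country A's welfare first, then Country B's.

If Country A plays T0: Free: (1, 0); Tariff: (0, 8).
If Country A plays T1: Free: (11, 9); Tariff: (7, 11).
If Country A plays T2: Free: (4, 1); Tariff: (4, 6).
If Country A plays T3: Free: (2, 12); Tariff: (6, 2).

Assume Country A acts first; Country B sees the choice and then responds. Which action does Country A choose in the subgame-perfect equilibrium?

T1

Solve by backward induction (Country A leads).
- T0 → Country B plays Tariff (best of 0, 8); Country A gets 0.
- T1 → Country B plays Tariff (best of 9, 11); Country A gets 7.
- T2 → Country B plays Tariff (best of 1, 6); Country A gets 4.
- T3 → Country B plays Free (best of 12, 2); Country A gets 2.
Country A's induced payoffs are 0, 7, 4, 2, so Country A commits to T1. Subgame-perfect outcome: (T1, Tariff) with payoffs (7, 11).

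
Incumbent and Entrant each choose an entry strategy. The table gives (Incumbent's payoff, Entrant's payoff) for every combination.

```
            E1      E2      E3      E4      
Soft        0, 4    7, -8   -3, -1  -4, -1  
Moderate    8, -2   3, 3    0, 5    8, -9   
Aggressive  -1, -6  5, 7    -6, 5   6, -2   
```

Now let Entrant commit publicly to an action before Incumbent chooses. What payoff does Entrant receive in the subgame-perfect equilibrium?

Backward induction with Entrant moving first.
- E1: BR = Moderate, leader payoff -2.
- E2: BR = Soft, leader payoff -8.
- E3: BR = Moderate, leader payoff 5.
- E4: BR = Moderate, leader payoff -9.
Maximizing over -2, -8, 5, -9, Entrant chooses E3. Subgame-perfect outcome: (Moderate, E3) with payoffs (0, 5).

5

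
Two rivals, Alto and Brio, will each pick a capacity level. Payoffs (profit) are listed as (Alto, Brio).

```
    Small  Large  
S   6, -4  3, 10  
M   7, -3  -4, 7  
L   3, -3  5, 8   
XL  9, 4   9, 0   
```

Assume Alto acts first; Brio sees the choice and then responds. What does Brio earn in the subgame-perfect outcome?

4

Work backward from Brio's decision.
- S: BR = Large, leader payoff 3.
- M: BR = Large, leader payoff -4.
- L: BR = Large, leader payoff 5.
- XL: BR = Small, leader payoff 9.
Among 3, -4, 5, 9, the best is 9 at XL. Subgame-perfect outcome: (XL, Small) with payoffs (9, 4).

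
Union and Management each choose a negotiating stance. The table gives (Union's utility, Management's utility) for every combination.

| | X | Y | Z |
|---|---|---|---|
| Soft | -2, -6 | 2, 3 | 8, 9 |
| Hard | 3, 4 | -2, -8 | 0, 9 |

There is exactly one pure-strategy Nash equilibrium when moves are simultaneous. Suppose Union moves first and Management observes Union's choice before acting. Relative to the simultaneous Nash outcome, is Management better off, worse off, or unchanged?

unchanged

Management best-responds to each possible Union move:
- Soft: BR = Z, leader payoff 8.
- Hard: BR = Z, leader payoff 0.
Union's induced payoffs are 8, 0, so Union commits to Soft. Subgame-perfect outcome: (Soft, Z) with payoffs (8, 9).
Under simultaneous play:
Union's best replies: X→Hard; Y→Soft; Z→Soft.
Management's best replies: Soft→Z; Hard→Z.
Only (Soft, Z) has each player best-responding; Nash payoffs (8, 9).
Management earns 9 sequentially versus 9 at the Nash outcome: unchanged.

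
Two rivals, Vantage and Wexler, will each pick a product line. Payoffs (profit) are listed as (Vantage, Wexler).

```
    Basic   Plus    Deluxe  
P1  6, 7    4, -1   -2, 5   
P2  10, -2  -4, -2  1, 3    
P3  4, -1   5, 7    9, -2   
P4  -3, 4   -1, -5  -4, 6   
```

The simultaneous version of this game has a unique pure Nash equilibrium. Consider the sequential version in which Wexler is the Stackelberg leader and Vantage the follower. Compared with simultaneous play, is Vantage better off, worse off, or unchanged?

Backward induction with Wexler moving first.
- Basic → Vantage plays P2 (best of 6, 10, 4, -3); Wexler gets -2.
- Plus → Vantage plays P3 (best of 4, -4, 5, -1); Wexler gets 7.
- Deluxe → Vantage plays P3 (best of -2, 1, 9, -4); Wexler gets -2.
Among -2, 7, -2, the best is 7 at Plus. Subgame-perfect outcome: (P3, Plus) with payoffs (5, 7).
Under simultaneous play:
Vantage's best replies: Basic→P2; Plus→P3; Deluxe→P3.
Wexler's best replies: P1→Basic; P2→Deluxe; P3→Plus; P4→Deluxe.
The unique mutual best reply is (P3, Plus), giving (5, 7).
Vantage earns 5 sequentially versus 5 at the Nash outcome: unchanged.

unchanged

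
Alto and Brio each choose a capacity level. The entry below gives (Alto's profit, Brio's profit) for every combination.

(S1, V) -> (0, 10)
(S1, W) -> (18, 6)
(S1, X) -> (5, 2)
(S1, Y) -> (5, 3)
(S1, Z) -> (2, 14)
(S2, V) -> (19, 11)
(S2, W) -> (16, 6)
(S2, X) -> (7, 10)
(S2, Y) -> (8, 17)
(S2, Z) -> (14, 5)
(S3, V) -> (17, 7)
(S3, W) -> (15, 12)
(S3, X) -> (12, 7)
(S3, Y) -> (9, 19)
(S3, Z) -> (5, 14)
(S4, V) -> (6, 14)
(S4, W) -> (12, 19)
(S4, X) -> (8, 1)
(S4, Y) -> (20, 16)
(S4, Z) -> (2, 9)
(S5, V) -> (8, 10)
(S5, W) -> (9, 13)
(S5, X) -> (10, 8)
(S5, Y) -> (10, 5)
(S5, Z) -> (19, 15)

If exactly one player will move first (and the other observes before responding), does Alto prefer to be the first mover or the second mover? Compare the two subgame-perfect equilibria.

second

If Alto leads: Brio's best replies are S1→Z, S2→Y, S3→Y, S4→W, S5→Z; Alto's induced payoffs 2, 8, 9, 12, 19; outcome (S5, Z), payoffs (19, 15).
If Brio leads: Alto's best replies are V→S2, W→S1, X→S3, Y→S4, Z→S5; Brio's induced payoffs 11, 6, 7, 16, 15; outcome (S4, Y), payoffs (20, 16).
Alto gets 19 moving first and 20 moving second, so Alto prefers to move second.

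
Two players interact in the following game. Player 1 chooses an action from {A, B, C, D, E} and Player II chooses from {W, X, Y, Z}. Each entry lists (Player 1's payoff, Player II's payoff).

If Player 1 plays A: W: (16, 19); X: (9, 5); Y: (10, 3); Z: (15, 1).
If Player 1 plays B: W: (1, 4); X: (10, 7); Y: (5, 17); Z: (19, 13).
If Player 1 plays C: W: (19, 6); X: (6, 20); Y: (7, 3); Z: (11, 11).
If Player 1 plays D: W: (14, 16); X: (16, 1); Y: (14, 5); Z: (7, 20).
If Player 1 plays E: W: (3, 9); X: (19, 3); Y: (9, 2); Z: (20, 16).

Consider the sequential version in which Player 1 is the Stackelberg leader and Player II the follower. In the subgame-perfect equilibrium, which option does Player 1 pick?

E

Work backward from Player II's decision.
- A → Player II plays W (best of 19, 5, 3, 1); Player 1 gets 16.
- B → Player II plays Y (best of 4, 7, 17, 13); Player 1 gets 5.
- C → Player II plays X (best of 6, 20, 3, 11); Player 1 gets 6.
- D → Player II plays Z (best of 16, 1, 5, 20); Player 1 gets 7.
- E → Player II plays Z (best of 9, 3, 2, 16); Player 1 gets 20.
Player 1's induced payoffs are 16, 5, 6, 7, 20, so Player 1 commits to E. Subgame-perfect outcome: (E, Z) with payoffs (20, 16).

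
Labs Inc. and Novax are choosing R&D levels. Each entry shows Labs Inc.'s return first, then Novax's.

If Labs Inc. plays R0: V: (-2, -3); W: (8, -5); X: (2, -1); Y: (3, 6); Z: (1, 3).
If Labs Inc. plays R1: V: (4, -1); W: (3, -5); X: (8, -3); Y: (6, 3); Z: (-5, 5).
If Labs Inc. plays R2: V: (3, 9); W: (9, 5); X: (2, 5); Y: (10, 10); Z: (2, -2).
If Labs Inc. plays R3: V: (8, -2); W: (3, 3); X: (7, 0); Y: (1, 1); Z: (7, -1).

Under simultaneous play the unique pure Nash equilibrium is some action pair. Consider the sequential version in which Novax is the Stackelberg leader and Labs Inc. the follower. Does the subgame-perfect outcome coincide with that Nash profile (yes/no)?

yes

Work backward from Labs Inc.'s decision.
- V: BR = R3, leader payoff -2.
- W: BR = R2, leader payoff 5.
- X: BR = R1, leader payoff -3.
- Y: BR = R2, leader payoff 10.
- Z: BR = R3, leader payoff -1.
Among -2, 5, -3, 10, -1, the best is 10 at Y. Subgame-perfect outcome: (R2, Y) with payoffs (10, 10).
Now find the simultaneous Nash equilibrium.
Labs Inc.'s best replies: V→R3; W→R2; X→R1; Y→R2; Z→R3.
Novax's best replies: R0→Y; R1→Z; R2→Y; R3→W.
Only (R2, Y) has each player best-responding; Nash payoffs (10, 10).
Sequential outcome (R2, Y) coincides with the Nash profile (R2, Y).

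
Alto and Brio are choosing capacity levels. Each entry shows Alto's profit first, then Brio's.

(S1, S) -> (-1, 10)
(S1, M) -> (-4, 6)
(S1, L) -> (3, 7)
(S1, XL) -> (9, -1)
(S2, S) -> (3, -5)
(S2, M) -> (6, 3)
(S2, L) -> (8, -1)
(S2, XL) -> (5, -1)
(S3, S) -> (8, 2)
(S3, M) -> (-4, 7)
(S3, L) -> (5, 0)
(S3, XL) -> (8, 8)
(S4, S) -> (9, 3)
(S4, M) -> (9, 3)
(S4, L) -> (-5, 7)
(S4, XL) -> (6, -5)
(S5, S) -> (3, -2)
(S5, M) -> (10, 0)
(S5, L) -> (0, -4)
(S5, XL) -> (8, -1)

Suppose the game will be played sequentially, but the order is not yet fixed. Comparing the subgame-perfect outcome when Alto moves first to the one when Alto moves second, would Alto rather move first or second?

If Alto leads: Brio's best replies are S1→S, S2→M, S3→XL, S4→L, S5→M; Alto's induced payoffs -1, 6, 8, -5, 10; outcome (S5, M), payoffs (10, 0).
If Brio leads: Alto's best replies are S→S4, M→S5, L→S2, XL→S1; Brio's induced payoffs 3, 0, -1, -1; outcome (S4, S), payoffs (9, 3).
Alto gets 10 moving first and 9 moving second, so Alto prefers to move first.

first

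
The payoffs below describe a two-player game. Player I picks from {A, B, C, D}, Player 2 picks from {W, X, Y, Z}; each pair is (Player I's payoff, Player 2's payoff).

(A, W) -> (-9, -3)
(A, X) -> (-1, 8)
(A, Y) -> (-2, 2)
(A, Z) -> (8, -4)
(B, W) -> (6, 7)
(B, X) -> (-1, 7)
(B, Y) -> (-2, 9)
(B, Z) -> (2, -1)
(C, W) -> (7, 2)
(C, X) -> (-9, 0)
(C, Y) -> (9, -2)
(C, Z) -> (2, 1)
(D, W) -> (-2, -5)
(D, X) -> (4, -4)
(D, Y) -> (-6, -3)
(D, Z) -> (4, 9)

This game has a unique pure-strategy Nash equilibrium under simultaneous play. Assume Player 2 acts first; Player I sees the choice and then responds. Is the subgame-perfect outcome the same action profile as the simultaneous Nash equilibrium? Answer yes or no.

Player I best-responds to each possible Player 2 move:
- W → Player I plays C (best of -9, 6, 7, -2); Player 2 gets 2.
- X → Player I plays D (best of -1, -1, -9, 4); Player 2 gets -4.
- Y → Player I plays C (best of -2, -2, 9, -6); Player 2 gets -2.
- Z → Player I plays A (best of 8, 2, 2, 4); Player 2 gets -4.
Among 2, -4, -2, -4, the best is 2 at W. Subgame-perfect outcome: (C, W) with payoffs (7, 2).
Now find the simultaneous Nash equilibrium.
Player I's best replies: W→C; X→D; Y→C; Z→A.
Player 2's best replies: A→X; B→Y; C→W; D→Z.
The unique mutual best reply is (C, W), giving (7, 2).
Sequential outcome (C, W) coincides with the Nash profile (C, W).

yes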